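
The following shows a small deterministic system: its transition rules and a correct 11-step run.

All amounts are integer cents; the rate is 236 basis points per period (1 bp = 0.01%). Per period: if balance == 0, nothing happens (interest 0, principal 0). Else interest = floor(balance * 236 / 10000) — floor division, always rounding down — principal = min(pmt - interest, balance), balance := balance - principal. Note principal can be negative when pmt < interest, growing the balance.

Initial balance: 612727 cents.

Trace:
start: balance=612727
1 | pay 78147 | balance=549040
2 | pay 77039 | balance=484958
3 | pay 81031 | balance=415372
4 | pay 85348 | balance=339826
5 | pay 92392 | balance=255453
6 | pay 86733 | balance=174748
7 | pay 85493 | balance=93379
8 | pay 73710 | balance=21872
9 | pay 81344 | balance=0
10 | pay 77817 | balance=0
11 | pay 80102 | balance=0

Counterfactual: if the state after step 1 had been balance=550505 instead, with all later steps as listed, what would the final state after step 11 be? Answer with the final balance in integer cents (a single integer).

state after step 1 := balance=550505
2 | pay 77039 | balance=486457
3 | pay 81031 | balance=416906
4 | pay 85348 | balance=341396
5 | pay 92392 | balance=257060
6 | pay 86733 | balance=176393
7 | pay 85493 | balance=95062
8 | pay 73710 | balance=23595
9 | pay 81344 | balance=0
10 | pay 77817 | balance=0
11 | pay 80102 | balance=0

0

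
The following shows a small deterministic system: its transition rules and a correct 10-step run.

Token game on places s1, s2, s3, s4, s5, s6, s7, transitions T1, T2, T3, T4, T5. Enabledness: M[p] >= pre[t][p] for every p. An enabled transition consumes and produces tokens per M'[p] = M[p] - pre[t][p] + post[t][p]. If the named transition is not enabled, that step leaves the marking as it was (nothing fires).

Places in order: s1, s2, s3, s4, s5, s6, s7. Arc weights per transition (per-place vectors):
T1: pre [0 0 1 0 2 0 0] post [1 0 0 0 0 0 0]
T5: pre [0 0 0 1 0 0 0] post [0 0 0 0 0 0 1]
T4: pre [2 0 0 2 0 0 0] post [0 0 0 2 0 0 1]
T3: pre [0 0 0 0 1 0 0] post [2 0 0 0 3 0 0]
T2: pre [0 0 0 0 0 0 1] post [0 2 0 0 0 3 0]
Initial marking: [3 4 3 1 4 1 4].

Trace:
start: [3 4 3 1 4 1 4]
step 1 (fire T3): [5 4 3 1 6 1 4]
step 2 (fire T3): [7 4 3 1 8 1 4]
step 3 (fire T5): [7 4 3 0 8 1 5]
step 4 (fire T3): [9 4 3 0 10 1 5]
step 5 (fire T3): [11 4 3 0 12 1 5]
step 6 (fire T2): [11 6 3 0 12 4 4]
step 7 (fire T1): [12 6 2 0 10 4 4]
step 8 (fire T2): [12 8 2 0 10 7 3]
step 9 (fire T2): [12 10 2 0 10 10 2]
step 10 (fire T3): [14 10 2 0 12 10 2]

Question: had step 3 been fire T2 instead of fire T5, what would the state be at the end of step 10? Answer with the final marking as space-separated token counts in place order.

(re-executing from step 3 with the substitution; state before step 3: [7 4 3 1 8 1 4])
step 3 (fire T2): [7 6 3 1 8 4 3]
step 4 (fire T3): [9 6 3 1 10 4 3]
step 5 (fire T3): [11 6 3 1 12 4 3]
step 6 (fire T2): [11 8 3 1 12 7 2]
step 7 (fire T1): [12 8 2 1 10 7 2]
step 8 (fire T2): [12 10 2 1 10 10 1]
step 9 (fire T2): [12 12 2 1 10 13 0]
step 10 (fire T3): [14 12 2 1 12 13 0]

14 12 2 1 12 13 0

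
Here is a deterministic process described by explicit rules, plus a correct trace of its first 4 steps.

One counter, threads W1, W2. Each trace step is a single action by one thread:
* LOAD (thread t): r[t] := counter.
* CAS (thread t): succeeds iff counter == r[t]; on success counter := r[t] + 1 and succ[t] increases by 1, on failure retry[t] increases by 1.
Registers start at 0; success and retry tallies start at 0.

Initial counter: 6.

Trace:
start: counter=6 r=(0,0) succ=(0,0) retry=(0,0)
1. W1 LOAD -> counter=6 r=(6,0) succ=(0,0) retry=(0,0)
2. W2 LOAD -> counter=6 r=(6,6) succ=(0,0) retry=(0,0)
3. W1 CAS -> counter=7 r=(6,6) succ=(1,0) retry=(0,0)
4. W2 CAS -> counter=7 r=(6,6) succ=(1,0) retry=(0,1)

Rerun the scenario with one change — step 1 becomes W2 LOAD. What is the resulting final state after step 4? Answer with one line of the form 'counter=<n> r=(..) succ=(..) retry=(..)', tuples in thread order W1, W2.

(re-executing from step 1 with the substitution; state before step 1: counter=6 r=(0,0) succ=(0,0) retry=(0,0))
1. W2 LOAD -> counter=6 r=(0,6) succ=(0,0) retry=(0,0)
2. W2 LOAD -> counter=6 r=(0,6) succ=(0,0) retry=(0,0)
3. W1 CAS -> counter=6 r=(0,6) succ=(0,0) retry=(1,0)
4. W2 CAS -> counter=7 r=(0,6) succ=(0,1) retry=(1,0)

counter=7 r=(0,6) succ=(0,1) retry=(1,0)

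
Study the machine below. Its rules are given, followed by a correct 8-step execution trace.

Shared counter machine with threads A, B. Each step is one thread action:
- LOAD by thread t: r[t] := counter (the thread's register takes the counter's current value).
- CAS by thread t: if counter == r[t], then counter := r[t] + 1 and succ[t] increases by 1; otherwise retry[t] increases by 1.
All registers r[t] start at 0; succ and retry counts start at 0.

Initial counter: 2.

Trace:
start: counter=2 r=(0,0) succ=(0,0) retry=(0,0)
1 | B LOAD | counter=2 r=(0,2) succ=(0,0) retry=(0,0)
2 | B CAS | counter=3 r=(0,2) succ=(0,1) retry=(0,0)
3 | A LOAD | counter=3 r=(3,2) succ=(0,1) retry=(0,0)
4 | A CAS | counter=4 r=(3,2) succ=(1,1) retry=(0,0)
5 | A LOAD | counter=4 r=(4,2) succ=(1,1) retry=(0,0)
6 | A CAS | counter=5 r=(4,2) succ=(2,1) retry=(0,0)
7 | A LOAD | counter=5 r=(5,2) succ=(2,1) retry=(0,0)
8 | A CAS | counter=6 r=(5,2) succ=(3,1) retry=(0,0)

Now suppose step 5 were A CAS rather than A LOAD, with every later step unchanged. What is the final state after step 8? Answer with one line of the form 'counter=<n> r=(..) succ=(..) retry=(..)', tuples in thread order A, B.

counter=5 r=(4,2) succ=(2,1) retry=(2,0)

(re-executing from step 5 with the substitution; state before step 5: counter=4 r=(3,2) succ=(1,1) retry=(0,0))
5 | A CAS | counter=4 r=(3,2) succ=(1,1) retry=(1,0)
6 | A CAS | counter=4 r=(3,2) succ=(1,1) retry=(2,0)
7 | A LOAD | counter=4 r=(4,2) succ=(1,1) retry=(2,0)
8 | A CAS | counter=5 r=(4,2) succ=(2,1) retry=(2,0)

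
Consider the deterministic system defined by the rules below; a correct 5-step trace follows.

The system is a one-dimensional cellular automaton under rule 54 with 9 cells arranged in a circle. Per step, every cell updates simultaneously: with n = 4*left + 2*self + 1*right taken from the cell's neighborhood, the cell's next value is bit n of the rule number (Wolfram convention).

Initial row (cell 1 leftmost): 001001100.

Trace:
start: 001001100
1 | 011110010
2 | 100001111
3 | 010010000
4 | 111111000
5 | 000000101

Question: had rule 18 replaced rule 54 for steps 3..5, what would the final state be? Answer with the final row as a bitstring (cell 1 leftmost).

(re-executing steps 3..5 under rule 18; state before step 3: 100001111)
3 | 010010000
4 | 101101000
5 | 000000101

000000101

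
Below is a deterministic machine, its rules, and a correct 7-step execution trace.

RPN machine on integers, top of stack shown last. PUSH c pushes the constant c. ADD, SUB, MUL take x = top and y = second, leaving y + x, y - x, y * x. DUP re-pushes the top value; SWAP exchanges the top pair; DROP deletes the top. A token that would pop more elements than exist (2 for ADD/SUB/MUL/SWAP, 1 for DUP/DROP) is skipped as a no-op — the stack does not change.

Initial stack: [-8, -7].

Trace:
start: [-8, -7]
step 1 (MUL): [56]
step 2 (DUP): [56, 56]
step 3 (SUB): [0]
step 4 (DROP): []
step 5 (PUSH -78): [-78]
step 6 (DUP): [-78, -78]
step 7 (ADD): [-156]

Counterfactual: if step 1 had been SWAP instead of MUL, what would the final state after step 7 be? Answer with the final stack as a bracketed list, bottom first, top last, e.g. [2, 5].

[-7, -156]

(re-executing from step 1 with the substitution; state before step 1: [-8, -7])
step 1 (SWAP): [-7, -8]
step 2 (DUP): [-7, -8, -8]
step 3 (SUB): [-7, 0]
step 4 (DROP): [-7]
step 5 (PUSH -78): [-7, -78]
step 6 (DUP): [-7, -78, -78]
step 7 (ADD): [-7, -156]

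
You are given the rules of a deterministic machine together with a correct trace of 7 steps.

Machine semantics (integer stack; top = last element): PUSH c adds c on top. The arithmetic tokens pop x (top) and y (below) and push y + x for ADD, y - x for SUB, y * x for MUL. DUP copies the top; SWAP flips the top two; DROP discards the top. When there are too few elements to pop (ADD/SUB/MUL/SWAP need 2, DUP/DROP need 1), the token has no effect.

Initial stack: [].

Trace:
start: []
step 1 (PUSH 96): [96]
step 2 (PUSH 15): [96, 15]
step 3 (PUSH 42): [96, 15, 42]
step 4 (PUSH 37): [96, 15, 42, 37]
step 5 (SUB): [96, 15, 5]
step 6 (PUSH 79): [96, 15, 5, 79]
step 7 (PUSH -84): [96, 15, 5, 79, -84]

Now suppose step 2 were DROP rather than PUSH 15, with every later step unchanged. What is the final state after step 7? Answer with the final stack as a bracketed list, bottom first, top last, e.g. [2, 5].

(re-executing from step 2 with the substitution; state before step 2: [96])
step 2 (DROP): []
step 3 (PUSH 42): [42]
step 4 (PUSH 37): [42, 37]
step 5 (SUB): [5]
step 6 (PUSH 79): [5, 79]
step 7 (PUSH -84): [5, 79, -84]

[5, 79, -84]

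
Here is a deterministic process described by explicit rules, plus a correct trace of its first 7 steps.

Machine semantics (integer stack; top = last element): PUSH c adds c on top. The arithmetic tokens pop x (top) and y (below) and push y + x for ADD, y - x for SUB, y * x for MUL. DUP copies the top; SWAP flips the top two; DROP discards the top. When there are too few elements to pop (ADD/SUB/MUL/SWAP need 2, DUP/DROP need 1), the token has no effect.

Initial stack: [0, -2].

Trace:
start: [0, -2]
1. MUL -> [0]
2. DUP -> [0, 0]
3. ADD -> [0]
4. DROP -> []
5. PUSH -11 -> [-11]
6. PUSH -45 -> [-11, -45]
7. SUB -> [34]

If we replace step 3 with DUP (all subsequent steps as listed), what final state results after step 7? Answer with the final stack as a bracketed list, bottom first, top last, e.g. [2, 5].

(re-executing from step 3 with the substitution; state before step 3: [0, 0])
3. DUP -> [0, 0, 0]
4. DROP -> [0, 0]
5. PUSH -11 -> [0, 0, -11]
6. PUSH -45 -> [0, 0, -11, -45]
7. SUB -> [0, 0, 34]

[0, 0, 34]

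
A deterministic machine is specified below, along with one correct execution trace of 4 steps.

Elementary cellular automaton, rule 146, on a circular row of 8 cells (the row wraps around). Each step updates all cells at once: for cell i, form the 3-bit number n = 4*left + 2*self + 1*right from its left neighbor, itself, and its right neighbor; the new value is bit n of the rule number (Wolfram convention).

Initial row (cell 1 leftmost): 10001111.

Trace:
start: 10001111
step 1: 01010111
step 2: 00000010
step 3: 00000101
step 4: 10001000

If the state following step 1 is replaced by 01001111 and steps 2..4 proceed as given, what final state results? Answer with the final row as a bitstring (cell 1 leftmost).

state after step 1 := 01001111
step 2: 00110110
step 3: 01000001
step 4: 00100010

00100010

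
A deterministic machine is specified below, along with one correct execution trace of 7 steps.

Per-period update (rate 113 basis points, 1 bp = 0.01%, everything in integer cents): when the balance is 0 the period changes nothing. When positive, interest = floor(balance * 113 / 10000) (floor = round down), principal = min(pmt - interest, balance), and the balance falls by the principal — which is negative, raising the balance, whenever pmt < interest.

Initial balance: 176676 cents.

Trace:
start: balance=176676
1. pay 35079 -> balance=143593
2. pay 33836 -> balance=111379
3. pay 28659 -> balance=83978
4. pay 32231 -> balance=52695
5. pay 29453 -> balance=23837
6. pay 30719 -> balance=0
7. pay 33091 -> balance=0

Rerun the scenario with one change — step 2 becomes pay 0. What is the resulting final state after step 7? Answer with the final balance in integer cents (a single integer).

(re-executing from step 2 with the substitution; state before step 2: balance=143593)
2. pay 0 -> balance=145215
3. pay 28659 -> balance=118196
4. pay 32231 -> balance=87300
5. pay 29453 -> balance=58833
6. pay 30719 -> balance=28778
7. pay 33091 -> balance=0

0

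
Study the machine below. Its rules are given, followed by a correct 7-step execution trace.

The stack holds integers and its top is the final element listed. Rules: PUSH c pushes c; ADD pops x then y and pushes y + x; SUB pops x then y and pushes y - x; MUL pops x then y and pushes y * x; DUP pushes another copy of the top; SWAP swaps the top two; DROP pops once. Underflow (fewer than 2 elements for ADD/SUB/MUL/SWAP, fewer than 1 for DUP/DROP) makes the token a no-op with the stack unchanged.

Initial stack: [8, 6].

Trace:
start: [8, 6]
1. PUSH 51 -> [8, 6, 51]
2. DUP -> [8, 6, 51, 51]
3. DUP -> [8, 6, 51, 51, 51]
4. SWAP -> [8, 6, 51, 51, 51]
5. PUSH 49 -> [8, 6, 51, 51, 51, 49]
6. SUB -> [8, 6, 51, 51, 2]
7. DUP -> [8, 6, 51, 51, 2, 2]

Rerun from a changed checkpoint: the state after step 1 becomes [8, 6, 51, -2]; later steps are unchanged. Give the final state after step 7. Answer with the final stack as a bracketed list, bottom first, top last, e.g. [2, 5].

[8, 6, 51, -2, -2, -51, -51]

state after step 1 := [8, 6, 51, -2]
2. DUP -> [8, 6, 51, -2, -2]
3. DUP -> [8, 6, 51, -2, -2, -2]
4. SWAP -> [8, 6, 51, -2, -2, -2]
5. PUSH 49 -> [8, 6, 51, -2, -2, -2, 49]
6. SUB -> [8, 6, 51, -2, -2, -51]
7. DUP -> [8, 6, 51, -2, -2, -51, -51]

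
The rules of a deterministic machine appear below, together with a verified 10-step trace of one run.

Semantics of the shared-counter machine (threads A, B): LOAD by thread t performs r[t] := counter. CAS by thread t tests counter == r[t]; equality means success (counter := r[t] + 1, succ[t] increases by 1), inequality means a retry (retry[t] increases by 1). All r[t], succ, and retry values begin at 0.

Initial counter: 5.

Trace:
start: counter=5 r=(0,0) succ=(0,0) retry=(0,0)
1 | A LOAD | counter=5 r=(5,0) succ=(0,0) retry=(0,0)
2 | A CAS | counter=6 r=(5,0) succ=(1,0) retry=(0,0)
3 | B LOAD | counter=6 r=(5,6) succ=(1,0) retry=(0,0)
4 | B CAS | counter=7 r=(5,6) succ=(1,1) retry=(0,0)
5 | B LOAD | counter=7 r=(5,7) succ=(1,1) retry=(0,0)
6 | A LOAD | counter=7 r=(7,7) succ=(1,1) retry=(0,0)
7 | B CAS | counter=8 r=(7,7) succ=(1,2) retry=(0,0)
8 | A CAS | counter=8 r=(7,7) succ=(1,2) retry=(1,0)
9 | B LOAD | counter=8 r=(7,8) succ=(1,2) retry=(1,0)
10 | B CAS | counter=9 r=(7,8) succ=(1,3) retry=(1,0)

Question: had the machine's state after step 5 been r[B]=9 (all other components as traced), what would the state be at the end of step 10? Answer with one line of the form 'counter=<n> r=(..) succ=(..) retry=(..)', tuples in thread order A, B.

state after step 5 := counter=7 r=(5,9) succ=(1,1) retry=(0,0)
6 | A LOAD | counter=7 r=(7,9) succ=(1,1) retry=(0,0)
7 | B CAS | counter=7 r=(7,9) succ=(1,1) retry=(0,1)
8 | A CAS | counter=8 r=(7,9) succ=(2,1) retry=(0,1)
9 | B LOAD | counter=8 r=(7,8) succ=(2,1) retry=(0,1)
10 | B CAS | counter=9 r=(7,8) succ=(2,2) retry=(0,1)

counter=9 r=(7,8) succ=(2,2) retry=(0,1)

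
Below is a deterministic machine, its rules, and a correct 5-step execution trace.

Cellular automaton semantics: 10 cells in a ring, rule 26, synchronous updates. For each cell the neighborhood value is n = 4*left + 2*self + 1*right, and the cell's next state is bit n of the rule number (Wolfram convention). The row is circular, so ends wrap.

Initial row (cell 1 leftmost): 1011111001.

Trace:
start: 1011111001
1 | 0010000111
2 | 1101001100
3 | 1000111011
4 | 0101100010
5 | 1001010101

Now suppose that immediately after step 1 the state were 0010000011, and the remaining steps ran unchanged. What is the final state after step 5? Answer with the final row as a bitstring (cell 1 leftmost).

0000110010

state after step 1 := 0010000011
2 | 1101000110
3 | 1000101100
4 | 0101001011
5 | 0000110010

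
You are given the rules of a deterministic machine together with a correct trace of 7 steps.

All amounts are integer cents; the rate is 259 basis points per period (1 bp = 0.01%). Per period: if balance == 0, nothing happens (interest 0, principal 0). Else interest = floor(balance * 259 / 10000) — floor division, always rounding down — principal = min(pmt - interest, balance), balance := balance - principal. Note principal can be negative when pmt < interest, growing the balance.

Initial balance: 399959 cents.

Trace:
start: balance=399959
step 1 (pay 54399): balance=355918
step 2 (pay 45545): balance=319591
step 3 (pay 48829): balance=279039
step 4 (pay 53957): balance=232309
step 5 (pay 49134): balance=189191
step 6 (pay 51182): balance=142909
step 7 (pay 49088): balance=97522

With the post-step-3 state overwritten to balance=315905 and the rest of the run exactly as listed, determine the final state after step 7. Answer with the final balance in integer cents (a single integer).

state after step 3 := balance=315905
step 4 (pay 53957): balance=270129
step 5 (pay 49134): balance=227991
step 6 (pay 51182): balance=182713
step 7 (pay 49088): balance=138357

138357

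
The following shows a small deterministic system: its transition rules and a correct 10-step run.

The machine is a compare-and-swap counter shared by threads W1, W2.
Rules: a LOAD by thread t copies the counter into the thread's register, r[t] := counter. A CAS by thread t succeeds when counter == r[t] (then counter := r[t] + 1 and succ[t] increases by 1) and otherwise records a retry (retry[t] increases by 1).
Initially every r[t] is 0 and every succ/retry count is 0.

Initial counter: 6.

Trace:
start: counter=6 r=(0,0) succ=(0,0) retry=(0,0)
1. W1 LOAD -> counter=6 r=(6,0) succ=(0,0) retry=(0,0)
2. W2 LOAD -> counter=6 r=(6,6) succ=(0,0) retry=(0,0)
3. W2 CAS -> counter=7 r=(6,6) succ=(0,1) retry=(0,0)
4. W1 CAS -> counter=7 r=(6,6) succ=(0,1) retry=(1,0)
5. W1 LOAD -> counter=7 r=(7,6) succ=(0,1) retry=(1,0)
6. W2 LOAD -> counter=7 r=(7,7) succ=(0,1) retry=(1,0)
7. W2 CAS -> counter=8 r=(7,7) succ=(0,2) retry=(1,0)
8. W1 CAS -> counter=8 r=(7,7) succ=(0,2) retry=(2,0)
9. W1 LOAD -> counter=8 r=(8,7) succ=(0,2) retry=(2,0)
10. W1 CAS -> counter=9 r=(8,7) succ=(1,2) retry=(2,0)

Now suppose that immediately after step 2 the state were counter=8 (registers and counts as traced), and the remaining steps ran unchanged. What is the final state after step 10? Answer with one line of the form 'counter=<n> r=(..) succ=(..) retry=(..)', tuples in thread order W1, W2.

state after step 2 := counter=8 r=(6,6) succ=(0,0) retry=(0,0)
3. W2 CAS -> counter=8 r=(6,6) succ=(0,0) retry=(0,1)
4. W1 CAS -> counter=8 r=(6,6) succ=(0,0) retry=(1,1)
5. W1 LOAD -> counter=8 r=(8,6) succ=(0,0) retry=(1,1)
6. W2 LOAD -> counter=8 r=(8,8) succ=(0,0) retry=(1,1)
7. W2 CAS -> counter=9 r=(8,8) succ=(0,1) retry=(1,1)
8. W1 CAS -> counter=9 r=(8,8) succ=(0,1) retry=(2,1)
9. W1 LOAD -> counter=9 r=(9,8) succ=(0,1) retry=(2,1)
10. W1 CAS -> counter=10 r=(9,8) succ=(1,1) retry=(2,1)

counter=10 r=(9,8) succ=(1,1) retry=(2,1)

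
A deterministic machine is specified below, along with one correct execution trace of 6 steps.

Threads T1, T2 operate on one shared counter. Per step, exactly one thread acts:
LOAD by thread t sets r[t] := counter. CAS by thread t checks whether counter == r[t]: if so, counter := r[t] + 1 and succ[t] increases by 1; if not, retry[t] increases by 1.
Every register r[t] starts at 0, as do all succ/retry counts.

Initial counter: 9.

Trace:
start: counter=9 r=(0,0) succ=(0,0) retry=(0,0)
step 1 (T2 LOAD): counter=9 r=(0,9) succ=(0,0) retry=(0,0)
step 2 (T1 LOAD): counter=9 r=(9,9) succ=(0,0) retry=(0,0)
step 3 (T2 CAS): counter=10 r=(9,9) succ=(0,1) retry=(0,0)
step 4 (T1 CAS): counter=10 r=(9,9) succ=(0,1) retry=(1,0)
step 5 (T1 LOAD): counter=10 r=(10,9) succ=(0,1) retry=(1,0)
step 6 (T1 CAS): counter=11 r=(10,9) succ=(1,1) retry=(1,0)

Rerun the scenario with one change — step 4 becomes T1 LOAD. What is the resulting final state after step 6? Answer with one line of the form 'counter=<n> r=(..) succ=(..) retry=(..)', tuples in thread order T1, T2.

(re-executing from step 4 with the substitution; state before step 4: counter=10 r=(9,9) succ=(0,1) retry=(0,0))
step 4 (T1 LOAD): counter=10 r=(10,9) succ=(0,1) retry=(0,0)
step 5 (T1 LOAD): counter=10 r=(10,9) succ=(0,1) retry=(0,0)
step 6 (T1 CAS): counter=11 r=(10,9) succ=(1,1) retry=(0,0)

counter=11 r=(10,9) succ=(1,1) retry=(0,0)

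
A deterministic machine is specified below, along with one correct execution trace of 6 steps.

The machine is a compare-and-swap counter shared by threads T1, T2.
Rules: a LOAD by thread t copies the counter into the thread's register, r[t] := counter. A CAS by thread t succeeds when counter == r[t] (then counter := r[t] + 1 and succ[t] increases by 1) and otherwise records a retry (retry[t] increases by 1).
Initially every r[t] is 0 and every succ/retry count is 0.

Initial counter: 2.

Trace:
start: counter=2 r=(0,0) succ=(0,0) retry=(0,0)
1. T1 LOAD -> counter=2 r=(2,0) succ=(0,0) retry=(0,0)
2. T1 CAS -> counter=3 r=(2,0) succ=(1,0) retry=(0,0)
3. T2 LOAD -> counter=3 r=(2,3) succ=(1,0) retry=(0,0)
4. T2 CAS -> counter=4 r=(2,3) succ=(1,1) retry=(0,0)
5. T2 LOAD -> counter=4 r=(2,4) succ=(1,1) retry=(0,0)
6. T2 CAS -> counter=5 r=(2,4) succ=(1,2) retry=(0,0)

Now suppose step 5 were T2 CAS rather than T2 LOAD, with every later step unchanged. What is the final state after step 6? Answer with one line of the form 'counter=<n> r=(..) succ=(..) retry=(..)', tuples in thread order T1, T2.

(re-executing from step 5 with the substitution; state before step 5: counter=4 r=(2,3) succ=(1,1) retry=(0,0))
5. T2 CAS -> counter=4 r=(2,3) succ=(1,1) retry=(0,1)
6. T2 CAS -> counter=4 r=(2,3) succ=(1,1) retry=(0,2)

counter=4 r=(2,3) succ=(1,1) retry=(0,2)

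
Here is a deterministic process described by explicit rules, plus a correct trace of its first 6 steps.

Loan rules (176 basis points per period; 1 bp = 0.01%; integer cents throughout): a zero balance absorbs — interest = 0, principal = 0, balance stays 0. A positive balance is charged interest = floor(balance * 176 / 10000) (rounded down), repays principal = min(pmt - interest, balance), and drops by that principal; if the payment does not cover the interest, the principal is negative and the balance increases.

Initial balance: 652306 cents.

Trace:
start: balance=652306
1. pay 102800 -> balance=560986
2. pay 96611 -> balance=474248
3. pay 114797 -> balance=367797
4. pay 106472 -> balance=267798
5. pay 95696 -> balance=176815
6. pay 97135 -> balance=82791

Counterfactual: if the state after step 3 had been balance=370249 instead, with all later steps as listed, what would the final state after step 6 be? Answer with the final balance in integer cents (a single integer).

85375

state after step 3 := balance=370249
4. pay 106472 -> balance=270293
5. pay 95696 -> balance=179354
6. pay 97135 -> balance=85375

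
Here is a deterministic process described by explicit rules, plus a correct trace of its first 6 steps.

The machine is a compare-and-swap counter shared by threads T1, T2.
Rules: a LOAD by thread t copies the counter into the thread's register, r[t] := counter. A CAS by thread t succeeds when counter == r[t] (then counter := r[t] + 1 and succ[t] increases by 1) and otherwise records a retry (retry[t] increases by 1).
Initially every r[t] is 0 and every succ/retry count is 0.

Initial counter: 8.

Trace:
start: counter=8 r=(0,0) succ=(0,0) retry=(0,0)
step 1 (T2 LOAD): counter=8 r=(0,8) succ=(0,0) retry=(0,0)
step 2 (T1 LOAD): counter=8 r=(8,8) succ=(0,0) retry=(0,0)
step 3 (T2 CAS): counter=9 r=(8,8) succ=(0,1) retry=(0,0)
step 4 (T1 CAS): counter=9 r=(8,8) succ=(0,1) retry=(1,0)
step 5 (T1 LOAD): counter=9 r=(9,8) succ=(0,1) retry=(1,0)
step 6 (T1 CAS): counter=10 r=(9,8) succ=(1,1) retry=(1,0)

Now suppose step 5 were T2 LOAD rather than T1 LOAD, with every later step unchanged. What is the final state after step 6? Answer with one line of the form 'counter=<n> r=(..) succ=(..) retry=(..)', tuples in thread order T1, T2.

(re-executing from step 5 with the substitution; state before step 5: counter=9 r=(8,8) succ=(0,1) retry=(1,0))
step 5 (T2 LOAD): counter=9 r=(8,9) succ=(0,1) retry=(1,0)
step 6 (T1 CAS): counter=9 r=(8,9) succ=(0,1) retry=(2,0)

counter=9 r=(8,9) succ=(0,1) retry=(2,0)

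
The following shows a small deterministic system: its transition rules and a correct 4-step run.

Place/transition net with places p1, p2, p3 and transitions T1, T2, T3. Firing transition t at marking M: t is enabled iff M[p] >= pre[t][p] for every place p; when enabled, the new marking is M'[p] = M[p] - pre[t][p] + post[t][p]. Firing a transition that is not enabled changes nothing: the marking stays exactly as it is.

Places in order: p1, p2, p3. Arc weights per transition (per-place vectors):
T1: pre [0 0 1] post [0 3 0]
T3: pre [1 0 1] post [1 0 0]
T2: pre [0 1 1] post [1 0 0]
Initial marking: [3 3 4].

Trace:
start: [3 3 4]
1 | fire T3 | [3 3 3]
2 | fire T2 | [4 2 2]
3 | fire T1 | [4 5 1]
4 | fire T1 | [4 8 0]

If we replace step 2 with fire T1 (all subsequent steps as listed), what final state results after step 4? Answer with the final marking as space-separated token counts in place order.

(re-executing from step 2 with the substitution; state before step 2: [3 3 3])
2 | fire T1 | [3 6 2]
3 | fire T1 | [3 9 1]
4 | fire T1 | [3 12 0]

3 12 0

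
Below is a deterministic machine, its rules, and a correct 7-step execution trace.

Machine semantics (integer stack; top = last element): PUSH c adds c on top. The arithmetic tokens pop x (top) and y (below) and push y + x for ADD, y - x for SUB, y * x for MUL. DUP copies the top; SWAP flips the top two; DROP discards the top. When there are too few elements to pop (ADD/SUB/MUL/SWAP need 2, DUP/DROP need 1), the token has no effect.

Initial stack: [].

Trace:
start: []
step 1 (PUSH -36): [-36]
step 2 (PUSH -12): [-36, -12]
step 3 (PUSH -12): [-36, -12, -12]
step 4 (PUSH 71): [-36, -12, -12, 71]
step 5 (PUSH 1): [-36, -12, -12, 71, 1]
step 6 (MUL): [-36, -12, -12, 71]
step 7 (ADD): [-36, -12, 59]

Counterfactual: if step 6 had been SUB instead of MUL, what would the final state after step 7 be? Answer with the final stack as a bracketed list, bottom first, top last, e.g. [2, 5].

(re-executing from step 6 with the substitution; state before step 6: [-36, -12, -12, 71, 1])
step 6 (SUB): [-36, -12, -12, 70]
step 7 (ADD): [-36, -12, 58]

[-36, -12, 58]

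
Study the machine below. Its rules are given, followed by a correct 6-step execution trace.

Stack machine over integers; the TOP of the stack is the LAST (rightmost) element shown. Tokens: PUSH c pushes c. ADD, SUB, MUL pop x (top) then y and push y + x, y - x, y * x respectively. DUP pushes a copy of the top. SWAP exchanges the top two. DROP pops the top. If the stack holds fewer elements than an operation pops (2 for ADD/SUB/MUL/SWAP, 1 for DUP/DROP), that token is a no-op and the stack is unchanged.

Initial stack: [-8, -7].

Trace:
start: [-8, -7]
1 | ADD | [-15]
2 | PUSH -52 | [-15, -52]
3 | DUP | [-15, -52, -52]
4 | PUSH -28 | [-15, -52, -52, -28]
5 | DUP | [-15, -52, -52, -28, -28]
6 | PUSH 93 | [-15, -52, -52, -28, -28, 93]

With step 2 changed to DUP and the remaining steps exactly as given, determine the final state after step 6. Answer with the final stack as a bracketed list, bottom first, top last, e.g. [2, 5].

(re-executing from step 2 with the substitution; state before step 2: [-15])
2 | DUP | [-15, -15]
3 | DUP | [-15, -15, -15]
4 | PUSH -28 | [-15, -15, -15, -28]
5 | DUP | [-15, -15, -15, -28, -28]
6 | PUSH 93 | [-15, -15, -15, -28, -28, 93]

[-15, -15, -15, -28, -28, 93]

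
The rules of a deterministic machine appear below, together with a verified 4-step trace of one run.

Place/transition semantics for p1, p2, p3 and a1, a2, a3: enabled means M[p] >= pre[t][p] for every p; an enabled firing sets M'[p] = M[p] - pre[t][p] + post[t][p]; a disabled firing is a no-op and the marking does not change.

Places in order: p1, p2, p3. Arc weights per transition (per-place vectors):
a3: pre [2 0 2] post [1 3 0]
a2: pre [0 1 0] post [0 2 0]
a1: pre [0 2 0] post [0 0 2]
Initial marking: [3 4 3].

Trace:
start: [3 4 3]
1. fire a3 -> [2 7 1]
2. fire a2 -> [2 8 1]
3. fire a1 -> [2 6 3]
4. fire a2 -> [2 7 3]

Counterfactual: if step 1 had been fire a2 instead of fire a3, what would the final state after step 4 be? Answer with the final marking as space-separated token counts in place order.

(re-executing from step 1 with the substitution; state before step 1: [3 4 3])
1. fire a2 -> [3 5 3]
2. fire a2 -> [3 6 3]
3. fire a1 -> [3 4 5]
4. fire a2 -> [3 5 5]

3 5 5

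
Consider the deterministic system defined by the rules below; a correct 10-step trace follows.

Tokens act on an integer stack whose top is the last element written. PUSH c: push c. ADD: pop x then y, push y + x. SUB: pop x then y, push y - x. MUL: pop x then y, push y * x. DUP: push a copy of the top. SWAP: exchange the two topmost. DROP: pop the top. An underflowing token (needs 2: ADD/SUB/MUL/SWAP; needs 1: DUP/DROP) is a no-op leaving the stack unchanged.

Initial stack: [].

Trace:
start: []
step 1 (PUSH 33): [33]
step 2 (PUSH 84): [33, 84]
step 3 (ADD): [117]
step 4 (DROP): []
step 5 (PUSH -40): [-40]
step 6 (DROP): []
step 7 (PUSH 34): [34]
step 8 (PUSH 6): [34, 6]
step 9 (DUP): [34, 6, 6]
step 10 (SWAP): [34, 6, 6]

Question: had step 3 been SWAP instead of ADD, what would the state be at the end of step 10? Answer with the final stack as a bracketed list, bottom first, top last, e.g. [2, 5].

(re-executing from step 3 with the substitution; state before step 3: [33, 84])
step 3 (SWAP): [84, 33]
step 4 (DROP): [84]
step 5 (PUSH -40): [84, -40]
step 6 (DROP): [84]
step 7 (PUSH 34): [84, 34]
step 8 (PUSH 6): [84, 34, 6]
step 9 (DUP): [84, 34, 6, 6]
step 10 (SWAP): [84, 34, 6, 6]

[84, 34, 6, 6]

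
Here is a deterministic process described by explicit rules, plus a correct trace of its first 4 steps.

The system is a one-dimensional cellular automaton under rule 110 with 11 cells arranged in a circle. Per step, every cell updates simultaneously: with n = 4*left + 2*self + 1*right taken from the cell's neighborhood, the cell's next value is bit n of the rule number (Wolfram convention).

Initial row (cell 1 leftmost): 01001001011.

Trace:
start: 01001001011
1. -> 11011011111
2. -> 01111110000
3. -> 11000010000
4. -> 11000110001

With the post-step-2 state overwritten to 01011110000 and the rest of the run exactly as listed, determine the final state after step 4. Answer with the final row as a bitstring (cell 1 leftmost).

state after step 2 := 01011110000
3. -> 11110010000
4. -> 10010110001

10010110001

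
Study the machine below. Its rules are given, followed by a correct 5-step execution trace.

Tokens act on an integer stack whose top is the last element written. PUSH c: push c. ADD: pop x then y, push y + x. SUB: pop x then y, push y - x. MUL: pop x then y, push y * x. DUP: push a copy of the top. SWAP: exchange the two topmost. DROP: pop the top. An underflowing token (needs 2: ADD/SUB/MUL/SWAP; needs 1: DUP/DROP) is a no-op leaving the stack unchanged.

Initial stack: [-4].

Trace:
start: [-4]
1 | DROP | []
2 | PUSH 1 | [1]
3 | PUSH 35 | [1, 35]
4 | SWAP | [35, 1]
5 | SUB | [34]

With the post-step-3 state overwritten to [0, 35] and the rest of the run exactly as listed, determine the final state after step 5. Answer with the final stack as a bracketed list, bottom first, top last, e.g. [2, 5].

[35]

state after step 3 := [0, 35]
4 | SWAP | [35, 0]
5 | SUB | [35]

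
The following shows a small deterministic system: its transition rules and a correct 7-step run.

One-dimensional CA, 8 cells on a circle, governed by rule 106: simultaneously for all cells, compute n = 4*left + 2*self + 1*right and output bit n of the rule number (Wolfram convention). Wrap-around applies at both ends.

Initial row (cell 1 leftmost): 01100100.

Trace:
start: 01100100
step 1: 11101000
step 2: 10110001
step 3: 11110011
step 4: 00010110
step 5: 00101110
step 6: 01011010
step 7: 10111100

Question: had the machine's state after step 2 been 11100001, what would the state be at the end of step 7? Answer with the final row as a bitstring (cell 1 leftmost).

10110000

state after step 2 := 11100001
step 3: 00100011
step 4: 01000111
step 5: 10001101
step 6: 10011111
step 7: 10110000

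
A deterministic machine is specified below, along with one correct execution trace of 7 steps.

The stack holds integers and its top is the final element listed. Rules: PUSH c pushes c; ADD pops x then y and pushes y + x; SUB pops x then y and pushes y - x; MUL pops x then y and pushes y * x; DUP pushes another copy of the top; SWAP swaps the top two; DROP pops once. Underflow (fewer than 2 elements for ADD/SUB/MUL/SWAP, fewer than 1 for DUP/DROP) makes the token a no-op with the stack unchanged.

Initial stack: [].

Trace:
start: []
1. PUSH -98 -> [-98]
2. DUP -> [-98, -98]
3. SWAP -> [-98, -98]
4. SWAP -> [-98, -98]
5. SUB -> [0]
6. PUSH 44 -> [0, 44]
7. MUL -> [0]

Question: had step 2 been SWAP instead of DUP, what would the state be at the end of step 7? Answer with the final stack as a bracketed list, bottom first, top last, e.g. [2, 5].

[-4312]

(re-executing from step 2 with the substitution; state before step 2: [-98])
2. SWAP -> [-98]
3. SWAP -> [-98]
4. SWAP -> [-98]
5. SUB -> [-98]
6. PUSH 44 -> [-98, 44]
7. MUL -> [-4312]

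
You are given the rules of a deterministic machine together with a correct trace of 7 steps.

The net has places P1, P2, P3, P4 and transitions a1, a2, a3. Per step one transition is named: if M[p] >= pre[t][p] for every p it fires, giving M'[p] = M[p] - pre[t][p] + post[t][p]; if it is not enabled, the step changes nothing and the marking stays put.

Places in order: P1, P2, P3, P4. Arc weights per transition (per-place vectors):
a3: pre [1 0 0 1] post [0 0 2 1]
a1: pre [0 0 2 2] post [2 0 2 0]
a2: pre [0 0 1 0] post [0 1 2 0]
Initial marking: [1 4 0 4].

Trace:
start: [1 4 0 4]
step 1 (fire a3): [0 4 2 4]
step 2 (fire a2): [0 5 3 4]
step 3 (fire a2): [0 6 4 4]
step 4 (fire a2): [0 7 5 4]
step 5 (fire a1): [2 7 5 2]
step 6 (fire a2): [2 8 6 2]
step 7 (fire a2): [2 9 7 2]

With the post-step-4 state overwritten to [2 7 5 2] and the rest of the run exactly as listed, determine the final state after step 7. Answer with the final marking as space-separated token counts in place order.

4 9 7 0

state after step 4 := [2 7 5 2]
step 5 (fire a1): [4 7 5 0]
step 6 (fire a2): [4 8 6 0]
step 7 (fire a2): [4 9 7 0]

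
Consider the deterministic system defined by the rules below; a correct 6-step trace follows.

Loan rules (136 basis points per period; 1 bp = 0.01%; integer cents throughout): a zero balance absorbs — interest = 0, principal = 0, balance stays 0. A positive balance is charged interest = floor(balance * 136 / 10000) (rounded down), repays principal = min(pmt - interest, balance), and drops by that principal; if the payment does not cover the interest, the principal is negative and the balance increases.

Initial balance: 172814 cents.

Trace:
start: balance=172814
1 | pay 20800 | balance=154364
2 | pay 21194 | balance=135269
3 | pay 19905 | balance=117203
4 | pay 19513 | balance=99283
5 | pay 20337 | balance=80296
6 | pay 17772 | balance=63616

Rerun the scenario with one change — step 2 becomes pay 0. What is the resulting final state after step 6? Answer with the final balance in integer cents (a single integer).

85987

(re-executing from step 2 with the substitution; state before step 2: balance=154364)
2 | pay 0 | balance=156463
3 | pay 19905 | balance=138685
4 | pay 19513 | balance=121058
5 | pay 20337 | balance=102367
6 | pay 17772 | balance=85987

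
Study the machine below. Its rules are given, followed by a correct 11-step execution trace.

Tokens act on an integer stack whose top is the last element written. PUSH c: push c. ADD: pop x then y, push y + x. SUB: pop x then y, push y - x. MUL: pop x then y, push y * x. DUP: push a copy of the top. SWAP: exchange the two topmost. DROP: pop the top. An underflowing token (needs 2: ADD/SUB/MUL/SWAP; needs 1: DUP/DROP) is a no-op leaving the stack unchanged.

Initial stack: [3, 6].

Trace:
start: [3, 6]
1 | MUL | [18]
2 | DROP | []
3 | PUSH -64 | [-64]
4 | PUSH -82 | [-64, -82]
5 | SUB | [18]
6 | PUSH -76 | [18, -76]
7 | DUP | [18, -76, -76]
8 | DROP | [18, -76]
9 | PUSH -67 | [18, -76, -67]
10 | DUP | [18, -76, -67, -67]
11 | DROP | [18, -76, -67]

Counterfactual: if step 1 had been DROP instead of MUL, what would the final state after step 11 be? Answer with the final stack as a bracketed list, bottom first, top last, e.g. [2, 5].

(re-executing from step 1 with the substitution; state before step 1: [3, 6])
1 | DROP | [3]
2 | DROP | []
3 | PUSH -64 | [-64]
4 | PUSH -82 | [-64, -82]
5 | SUB | [18]
6 | PUSH -76 | [18, -76]
7 | DUP | [18, -76, -76]
8 | DROP | [18, -76]
9 | PUSH -67 | [18, -76, -67]
10 | DUP | [18, -76, -67, -67]
11 | DROP | [18, -76, -67]

[18, -76, -67]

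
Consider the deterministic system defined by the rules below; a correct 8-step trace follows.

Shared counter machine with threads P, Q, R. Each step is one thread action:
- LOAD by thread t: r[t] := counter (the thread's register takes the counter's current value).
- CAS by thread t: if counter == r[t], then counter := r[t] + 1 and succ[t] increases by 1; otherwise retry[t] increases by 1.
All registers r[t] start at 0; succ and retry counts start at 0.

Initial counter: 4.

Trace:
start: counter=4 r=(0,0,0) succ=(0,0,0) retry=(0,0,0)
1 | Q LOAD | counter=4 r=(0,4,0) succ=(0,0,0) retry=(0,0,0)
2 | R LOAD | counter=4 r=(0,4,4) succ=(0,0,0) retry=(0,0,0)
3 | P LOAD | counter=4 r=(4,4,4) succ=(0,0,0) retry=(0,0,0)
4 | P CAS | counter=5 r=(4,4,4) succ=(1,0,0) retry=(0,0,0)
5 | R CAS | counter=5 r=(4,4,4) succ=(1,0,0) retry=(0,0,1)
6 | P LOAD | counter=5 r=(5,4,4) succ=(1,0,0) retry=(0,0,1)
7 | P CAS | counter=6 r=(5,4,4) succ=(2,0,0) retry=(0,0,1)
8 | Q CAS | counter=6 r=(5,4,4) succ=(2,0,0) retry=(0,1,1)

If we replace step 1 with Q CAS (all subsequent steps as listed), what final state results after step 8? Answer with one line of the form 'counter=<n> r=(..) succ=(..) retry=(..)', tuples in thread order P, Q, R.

counter=6 r=(5,0,4) succ=(2,0,0) retry=(0,2,1)

(re-executing from step 1 with the substitution; state before step 1: counter=4 r=(0,0,0) succ=(0,0,0) retry=(0,0,0))
1 | Q CAS | counter=4 r=(0,0,0) succ=(0,0,0) retry=(0,1,0)
2 | R LOAD | counter=4 r=(0,0,4) succ=(0,0,0) retry=(0,1,0)
3 | P LOAD | counter=4 r=(4,0,4) succ=(0,0,0) retry=(0,1,0)
4 | P CAS | counter=5 r=(4,0,4) succ=(1,0,0) retry=(0,1,0)
5 | R CAS | counter=5 r=(4,0,4) succ=(1,0,0) retry=(0,1,1)
6 | P LOAD | counter=5 r=(5,0,4) succ=(1,0,0) retry=(0,1,1)
7 | P CAS | counter=6 r=(5,0,4) succ=(2,0,0) retry=(0,1,1)
8 | Q CAS | counter=6 r=(5,0,4) succ=(2,0,0) retry=(0,2,1)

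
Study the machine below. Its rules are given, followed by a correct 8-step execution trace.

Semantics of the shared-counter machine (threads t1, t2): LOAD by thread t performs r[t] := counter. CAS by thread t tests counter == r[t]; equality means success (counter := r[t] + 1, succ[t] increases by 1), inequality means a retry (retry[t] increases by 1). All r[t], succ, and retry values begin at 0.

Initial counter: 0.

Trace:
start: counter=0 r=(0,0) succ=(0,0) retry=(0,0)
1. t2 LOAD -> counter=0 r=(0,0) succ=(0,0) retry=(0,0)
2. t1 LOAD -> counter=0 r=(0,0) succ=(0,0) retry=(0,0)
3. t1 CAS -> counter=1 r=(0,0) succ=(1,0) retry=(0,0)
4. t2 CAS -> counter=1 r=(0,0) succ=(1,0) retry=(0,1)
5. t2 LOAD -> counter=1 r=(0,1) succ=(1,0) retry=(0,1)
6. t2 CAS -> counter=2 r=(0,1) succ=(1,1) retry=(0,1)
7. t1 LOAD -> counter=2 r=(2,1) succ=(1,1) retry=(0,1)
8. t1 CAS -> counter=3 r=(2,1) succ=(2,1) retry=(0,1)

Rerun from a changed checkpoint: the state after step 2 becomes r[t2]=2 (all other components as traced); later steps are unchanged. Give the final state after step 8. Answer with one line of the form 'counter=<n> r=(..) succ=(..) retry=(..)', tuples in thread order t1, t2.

counter=3 r=(2,1) succ=(2,1) retry=(0,1)

state after step 2 := counter=0 r=(0,2) succ=(0,0) retry=(0,0)
3. t1 CAS -> counter=1 r=(0,2) succ=(1,0) retry=(0,0)
4. t2 CAS -> counter=1 r=(0,2) succ=(1,0) retry=(0,1)
5. t2 LOAD -> counter=1 r=(0,1) succ=(1,0) retry=(0,1)
6. t2 CAS -> counter=2 r=(0,1) succ=(1,1) retry=(0,1)
7. t1 LOAD -> counter=2 r=(2,1) succ=(1,1) retry=(0,1)
8. t1 CAS -> counter=3 r=(2,1) succ=(2,1) retry=(0,1)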